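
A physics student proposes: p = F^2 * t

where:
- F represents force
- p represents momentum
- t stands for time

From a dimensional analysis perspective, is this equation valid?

No

F (force) has dimensions [L M T^-2].
p (momentum) has dimensions [L M T^-1].
t (time) has dimensions [T].

Left side: [L M T^-1]
Right side: [L^2 M^2 T^-3]

The two sides have different dimensions, so the equation is NOT dimensionally consistent.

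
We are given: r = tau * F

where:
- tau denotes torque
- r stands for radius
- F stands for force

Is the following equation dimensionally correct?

No

tau (torque) has dimensions [L^2 M T^-2].
r (radius) has dimensions [L].
F (force) has dimensions [L M T^-2].

Left side: [L]
Right side: [L^3 M^2 T^-4]

The two sides have different dimensions, so the equation is NOT dimensionally consistent.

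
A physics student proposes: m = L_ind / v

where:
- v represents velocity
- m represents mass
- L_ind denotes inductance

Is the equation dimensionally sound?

No

v (velocity) has dimensions [L T^-1].
m (mass) has dimensions [M].
L_ind (inductance) has dimensions [I^-2 L^2 M T^-2].

Left side: [M]
Right side: [I^-2 L M T^-1]

The two sides have different dimensions, so the equation is NOT dimensionally consistent.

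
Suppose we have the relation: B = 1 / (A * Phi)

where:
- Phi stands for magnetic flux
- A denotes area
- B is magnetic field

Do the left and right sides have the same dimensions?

No

Phi (magnetic flux) has dimensions [I^-1 L^2 M T^-2].
A (area) has dimensions [L^2].
B (magnetic field) has dimensions [I^-1 M T^-2].

Left side: [I^-1 M T^-2]
Right side: [I L^-4 M^-1 T^2]

The two sides have different dimensions, so the equation is NOT dimensionally consistent.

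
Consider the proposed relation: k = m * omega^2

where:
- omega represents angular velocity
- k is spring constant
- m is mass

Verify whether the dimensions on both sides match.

Yes

omega (angular velocity) has dimensions [T^-1].
k (spring constant) has dimensions [M T^-2].
m (mass) has dimensions [M].

Left side: [M T^-2]
Right side: [M T^-2]

Both sides have the same dimensions, so the equation is dimensionally consistent.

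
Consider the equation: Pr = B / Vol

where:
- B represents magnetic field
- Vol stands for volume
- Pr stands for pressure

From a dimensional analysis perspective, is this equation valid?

No

B (magnetic field) has dimensions [I^-1 M T^-2].
Vol (volume) has dimensions [L^3].
Pr (pressure) has dimensions [L^-1 M T^-2].

Left side: [L^-1 M T^-2]
Right side: [I^-1 L^-3 M T^-2]

The two sides have different dimensions, so the equation is NOT dimensionally consistent.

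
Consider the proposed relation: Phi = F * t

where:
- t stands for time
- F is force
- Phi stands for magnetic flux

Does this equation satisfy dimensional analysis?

No

t (time) has dimensions [T].
F (force) has dimensions [L M T^-2].
Phi (magnetic flux) has dimensions [I^-1 L^2 M T^-2].

Left side: [I^-1 L^2 M T^-2]
Right side: [L M T^-1]

The two sides have different dimensions, so the equation is NOT dimensionally consistent.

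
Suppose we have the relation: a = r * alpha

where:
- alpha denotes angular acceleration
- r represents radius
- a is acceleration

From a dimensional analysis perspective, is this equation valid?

Yes

alpha (angular acceleration) has dimensions [T^-2].
r (radius) has dimensions [L].
a (acceleration) has dimensions [L T^-2].

Left side: [L T^-2]
Right side: [L T^-2]

Both sides have the same dimensions, so the equation is dimensionally consistent.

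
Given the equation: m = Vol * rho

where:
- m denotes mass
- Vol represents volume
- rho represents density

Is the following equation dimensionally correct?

Yes

m (mass) has dimensions [M].
Vol (volume) has dimensions [L^3].
rho (density) has dimensions [L^-3 M].

Left side: [M]
Right side: [M]

Both sides have the same dimensions, so the equation is dimensionally consistent.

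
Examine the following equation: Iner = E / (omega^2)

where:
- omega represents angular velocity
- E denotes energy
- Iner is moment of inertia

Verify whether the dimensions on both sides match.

Yes

omega (angular velocity) has dimensions [T^-1].
E (energy) has dimensions [L^2 M T^-2].
Iner (moment of inertia) has dimensions [L^2 M].

Left side: [L^2 M]
Right side: [L^2 M]

Both sides have the same dimensions, so the equation is dimensionally consistent.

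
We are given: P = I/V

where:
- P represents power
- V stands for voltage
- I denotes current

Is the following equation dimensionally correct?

No

P (power) has dimensions [L^2 M T^-3].
V (voltage) has dimensions [I^-1 L^2 M T^-3].
I (current) has dimensions [I].

Left side: [L^2 M T^-3]
Right side: [I^2 L^-2 M^-1 T^3]

The two sides have different dimensions, so the equation is NOT dimensionally consistent.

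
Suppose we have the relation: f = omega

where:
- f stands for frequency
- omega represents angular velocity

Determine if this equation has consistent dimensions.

Yes

f (frequency) has dimensions [T^-1].
omega (angular velocity) has dimensions [T^-1].

Left side: [T^-1]
Right side: [T^-1]

Both sides have the same dimensions, so the equation is dimensionally consistent.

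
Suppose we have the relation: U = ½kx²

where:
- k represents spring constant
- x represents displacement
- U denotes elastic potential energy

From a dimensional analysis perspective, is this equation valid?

Yes

k (spring constant) has dimensions [M T^-2].
x (displacement) has dimensions [L].
U (elastic potential energy) has dimensions [L^2 M T^-2].

Left side: [L^2 M T^-2]
Right side: [L^2 M T^-2]

Both sides have the same dimensions, so the equation is dimensionally consistent.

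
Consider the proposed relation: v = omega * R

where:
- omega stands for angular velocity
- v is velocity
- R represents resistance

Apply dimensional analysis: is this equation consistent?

No

omega (angular velocity) has dimensions [T^-1].
v (velocity) has dimensions [L T^-1].
R (resistance) has dimensions [I^-2 L^2 M T^-3].

Left side: [L T^-1]
Right side: [I^-2 L^2 M T^-4]

The two sides have different dimensions, so the equation is NOT dimensionally consistent.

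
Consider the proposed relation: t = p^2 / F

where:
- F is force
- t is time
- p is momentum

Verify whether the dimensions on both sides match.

No

F (force) has dimensions [L M T^-2].
t (time) has dimensions [T].
p (momentum) has dimensions [L M T^-1].

Left side: [T]
Right side: [L M]

The two sides have different dimensions, so the equation is NOT dimensionally consistent.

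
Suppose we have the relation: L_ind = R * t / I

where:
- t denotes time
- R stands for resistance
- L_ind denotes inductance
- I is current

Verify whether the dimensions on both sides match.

No

t (time) has dimensions [T].
R (resistance) has dimensions [I^-2 L^2 M T^-3].
L_ind (inductance) has dimensions [I^-2 L^2 M T^-2].
I (current) has dimensions [I].

Left side: [I^-2 L^2 M T^-2]
Right side: [I^-3 L^2 M T^-2]

The two sides have different dimensions, so the equation is NOT dimensionally consistent.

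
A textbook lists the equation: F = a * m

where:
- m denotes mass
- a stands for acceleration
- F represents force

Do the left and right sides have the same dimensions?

Yes

m (mass) has dimensions [M].
a (acceleration) has dimensions [L T^-2].
F (force) has dimensions [L M T^-2].

Left side: [L M T^-2]
Right side: [L M T^-2]

Both sides have the same dimensions, so the equation is dimensionally consistent.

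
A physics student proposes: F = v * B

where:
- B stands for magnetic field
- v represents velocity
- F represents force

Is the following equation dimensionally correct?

No

B (magnetic field) has dimensions [I^-1 M T^-2].
v (velocity) has dimensions [L T^-1].
F (force) has dimensions [L M T^-2].

Left side: [L M T^-2]
Right side: [I^-1 L M T^-3]

The two sides have different dimensions, so the equation is NOT dimensionally consistent.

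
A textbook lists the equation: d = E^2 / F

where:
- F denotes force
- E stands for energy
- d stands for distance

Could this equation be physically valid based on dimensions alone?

No

F (force) has dimensions [L M T^-2].
E (energy) has dimensions [L^2 M T^-2].
d (distance) has dimensions [L].

Left side: [L]
Right side: [L^3 M T^-2]

The two sides have different dimensions, so the equation is NOT dimensionally consistent.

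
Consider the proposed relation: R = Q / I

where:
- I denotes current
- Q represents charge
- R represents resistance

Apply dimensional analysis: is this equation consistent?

No

I (current) has dimensions [I].
Q (charge) has dimensions [I T].
R (resistance) has dimensions [I^-2 L^2 M T^-3].

Left side: [I^-2 L^2 M T^-3]
Right side: [T]

The two sides have different dimensions, so the equation is NOT dimensionally consistent.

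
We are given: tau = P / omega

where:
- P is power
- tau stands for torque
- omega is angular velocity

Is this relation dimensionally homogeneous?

Yes

P (power) has dimensions [L^2 M T^-3].
tau (torque) has dimensions [L^2 M T^-2].
omega (angular velocity) has dimensions [T^-1].

Left side: [L^2 M T^-2]
Right side: [L^2 M T^-2]

Both sides have the same dimensions, so the equation is dimensionally consistent.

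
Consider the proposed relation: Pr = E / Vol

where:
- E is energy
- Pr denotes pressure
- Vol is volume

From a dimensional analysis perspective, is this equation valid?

Yes

E (energy) has dimensions [L^2 M T^-2].
Pr (pressure) has dimensions [L^-1 M T^-2].
Vol (volume) has dimensions [L^3].

Left side: [L^-1 M T^-2]
Right side: [L^-1 M T^-2]

Both sides have the same dimensions, so the equation is dimensionally consistent.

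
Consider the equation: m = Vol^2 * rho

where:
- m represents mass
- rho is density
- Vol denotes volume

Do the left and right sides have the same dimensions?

No

m (mass) has dimensions [M].
rho (density) has dimensions [L^-3 M].
Vol (volume) has dimensions [L^3].

Left side: [M]
Right side: [L^3 M]

The two sides have different dimensions, so the equation is NOT dimensionally consistent.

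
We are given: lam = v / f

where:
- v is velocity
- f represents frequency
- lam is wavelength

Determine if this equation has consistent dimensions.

Yes

v (velocity) has dimensions [L T^-1].
f (frequency) has dimensions [T^-1].
lam (wavelength) has dimensions [L].

Left side: [L]
Right side: [L]

Both sides have the same dimensions, so the equation is dimensionally consistent.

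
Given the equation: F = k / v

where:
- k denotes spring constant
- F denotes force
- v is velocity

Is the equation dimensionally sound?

No

k (spring constant) has dimensions [M T^-2].
F (force) has dimensions [L M T^-2].
v (velocity) has dimensions [L T^-1].

Left side: [L M T^-2]
Right side: [L^-1 M T^-1]

The two sides have different dimensions, so the equation is NOT dimensionally consistent.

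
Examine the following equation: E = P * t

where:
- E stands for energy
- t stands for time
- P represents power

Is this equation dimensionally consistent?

Yes

E (energy) has dimensions [L^2 M T^-2].
t (time) has dimensions [T].
P (power) has dimensions [L^2 M T^-3].

Left side: [L^2 M T^-2]
Right side: [L^2 M T^-2]

Both sides have the same dimensions, so the equation is dimensionally consistent.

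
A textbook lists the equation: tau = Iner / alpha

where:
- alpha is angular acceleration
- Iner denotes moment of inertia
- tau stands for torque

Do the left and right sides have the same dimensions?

No

alpha (angular acceleration) has dimensions [T^-2].
Iner (moment of inertia) has dimensions [L^2 M].
tau (torque) has dimensions [L^2 M T^-2].

Left side: [L^2 M T^-2]
Right side: [L^2 M T^2]

The two sides have different dimensions, so the equation is NOT dimensionally consistent.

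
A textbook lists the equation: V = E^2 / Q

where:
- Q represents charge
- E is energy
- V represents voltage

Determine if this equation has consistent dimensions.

No

Q (charge) has dimensions [I T].
E (energy) has dimensions [L^2 M T^-2].
V (voltage) has dimensions [I^-1 L^2 M T^-3].

Left side: [I^-1 L^2 M T^-3]
Right side: [I^-1 L^4 M^2 T^-5]

The two sides have different dimensions, so the equation is NOT dimensionally consistent.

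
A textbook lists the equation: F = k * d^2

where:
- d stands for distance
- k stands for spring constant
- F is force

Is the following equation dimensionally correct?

No

d (distance) has dimensions [L].
k (spring constant) has dimensions [M T^-2].
F (force) has dimensions [L M T^-2].

Left side: [L M T^-2]
Right side: [L^2 M T^-2]

The two sides have different dimensions, so the equation is NOT dimensionally consistent.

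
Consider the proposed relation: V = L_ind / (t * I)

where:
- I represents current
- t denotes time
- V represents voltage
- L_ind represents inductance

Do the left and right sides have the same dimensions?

No

I (current) has dimensions [I].
t (time) has dimensions [T].
V (voltage) has dimensions [I^-1 L^2 M T^-3].
L_ind (inductance) has dimensions [I^-2 L^2 M T^-2].

Left side: [I^-1 L^2 M T^-3]
Right side: [I^-3 L^2 M T^-3]

The two sides have different dimensions, so the equation is NOT dimensionally consistent.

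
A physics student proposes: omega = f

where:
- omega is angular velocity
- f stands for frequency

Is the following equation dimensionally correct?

Yes

omega (angular velocity) has dimensions [T^-1].
f (frequency) has dimensions [T^-1].

Left side: [T^-1]
Right side: [T^-1]

Both sides have the same dimensions, so the equation is dimensionally consistent.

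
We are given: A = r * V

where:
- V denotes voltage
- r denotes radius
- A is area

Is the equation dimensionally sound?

No

V (voltage) has dimensions [I^-1 L^2 M T^-3].
r (radius) has dimensions [L].
A (area) has dimensions [L^2].

Left side: [L^2]
Right side: [I^-1 L^3 M T^-3]

The two sides have different dimensions, so the equation is NOT dimensionally consistent.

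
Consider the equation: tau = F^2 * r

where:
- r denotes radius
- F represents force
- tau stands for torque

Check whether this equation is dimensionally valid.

No

r (radius) has dimensions [L].
F (force) has dimensions [L M T^-2].
tau (torque) has dimensions [L^2 M T^-2].

Left side: [L^2 M T^-2]
Right side: [L^3 M^2 T^-4]

The two sides have different dimensions, so the equation is NOT dimensionally consistent.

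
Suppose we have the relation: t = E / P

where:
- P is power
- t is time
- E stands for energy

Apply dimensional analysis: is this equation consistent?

Yes

P (power) has dimensions [L^2 M T^-3].
t (time) has dimensions [T].
E (energy) has dimensions [L^2 M T^-2].

Left side: [T]
Right side: [T]

Both sides have the same dimensions, so the equation is dimensionally consistent.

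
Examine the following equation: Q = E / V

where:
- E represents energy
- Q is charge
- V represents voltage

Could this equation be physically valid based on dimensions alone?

Yes

E (energy) has dimensions [L^2 M T^-2].
Q (charge) has dimensions [I T].
V (voltage) has dimensions [I^-1 L^2 M T^-3].

Left side: [I T]
Right side: [I T]

Both sides have the same dimensions, so the equation is dimensionally consistent.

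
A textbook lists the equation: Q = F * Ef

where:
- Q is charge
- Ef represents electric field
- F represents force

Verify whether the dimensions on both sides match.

No

Q (charge) has dimensions [I T].
Ef (electric field) has dimensions [I^-1 L M T^-3].
F (force) has dimensions [L M T^-2].

Left side: [I T]
Right side: [I^-1 L^2 M^2 T^-5]

The two sides have different dimensions, so the equation is NOT dimensionally consistent.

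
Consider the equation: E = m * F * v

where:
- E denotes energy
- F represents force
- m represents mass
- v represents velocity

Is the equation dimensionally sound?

No

E (energy) has dimensions [L^2 M T^-2].
F (force) has dimensions [L M T^-2].
m (mass) has dimensions [M].
v (velocity) has dimensions [L T^-1].

Left side: [L^2 M T^-2]
Right side: [L^2 M^2 T^-3]

The two sides have different dimensions, so the equation is NOT dimensionally consistent.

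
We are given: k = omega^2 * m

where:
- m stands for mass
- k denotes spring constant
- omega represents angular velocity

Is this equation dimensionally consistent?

Yes

m (mass) has dimensions [M].
k (spring constant) has dimensions [M T^-2].
omega (angular velocity) has dimensions [T^-1].

Left side: [M T^-2]
Right side: [M T^-2]

Both sides have the same dimensions, so the equation is dimensionally consistent.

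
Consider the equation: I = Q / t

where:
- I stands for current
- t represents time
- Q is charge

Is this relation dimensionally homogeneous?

Yes

I (current) has dimensions [I].
t (time) has dimensions [T].
Q (charge) has dimensions [I T].

Left side: [I]
Right side: [I]

Both sides have the same dimensions, so the equation is dimensionally consistent.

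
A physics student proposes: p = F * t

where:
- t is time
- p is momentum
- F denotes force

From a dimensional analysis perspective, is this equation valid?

Yes

t (time) has dimensions [T].
p (momentum) has dimensions [L M T^-1].
F (force) has dimensions [L M T^-2].

Left side: [L M T^-1]
Right side: [L M T^-1]

Both sides have the same dimensions, so the equation is dimensionally consistent.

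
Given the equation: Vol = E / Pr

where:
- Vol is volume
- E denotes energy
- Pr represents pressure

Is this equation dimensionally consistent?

Yes

Vol (volume) has dimensions [L^3].
E (energy) has dimensions [L^2 M T^-2].
Pr (pressure) has dimensions [L^-1 M T^-2].

Left side: [L^3]
Right side: [L^3]

Both sides have the same dimensions, so the equation is dimensionally consistent.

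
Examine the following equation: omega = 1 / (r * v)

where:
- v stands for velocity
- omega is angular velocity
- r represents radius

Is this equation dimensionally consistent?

No

v (velocity) has dimensions [L T^-1].
omega (angular velocity) has dimensions [T^-1].
r (radius) has dimensions [L].

Left side: [T^-1]
Right side: [L^-2 T]

The two sides have different dimensions, so the equation is NOT dimensionally consistent.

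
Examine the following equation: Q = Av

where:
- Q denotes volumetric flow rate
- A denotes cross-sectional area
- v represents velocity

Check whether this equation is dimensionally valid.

Yes

Q (volumetric flow rate) has dimensions [L^3 T^-1].
A (cross-sectional area) has dimensions [L^2].
v (velocity) has dimensions [L T^-1].

Left side: [L^3 T^-1]
Right side: [L^3 T^-1]

Both sides have the same dimensions, so the equation is dimensionally consistent.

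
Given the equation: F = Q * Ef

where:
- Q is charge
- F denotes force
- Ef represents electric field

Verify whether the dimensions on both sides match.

Yes

Q (charge) has dimensions [I T].
F (force) has dimensions [L M T^-2].
Ef (electric field) has dimensions [I^-1 L M T^-3].

Left side: [L M T^-2]
Right side: [L M T^-2]

Both sides have the same dimensions, so the equation is dimensionally consistent.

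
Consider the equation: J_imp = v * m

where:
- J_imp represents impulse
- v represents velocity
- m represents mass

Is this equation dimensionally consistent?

Yes

J_imp (impulse) has dimensions [L M T^-1].
v (velocity) has dimensions [L T^-1].
m (mass) has dimensions [M].

Left side: [L M T^-1]
Right side: [L M T^-1]

Both sides have the same dimensions, so the equation is dimensionally consistent.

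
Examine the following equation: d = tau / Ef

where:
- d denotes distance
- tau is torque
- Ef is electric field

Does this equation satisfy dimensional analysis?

No

d (distance) has dimensions [L].
tau (torque) has dimensions [L^2 M T^-2].
Ef (electric field) has dimensions [I^-1 L M T^-3].

Left side: [L]
Right side: [I L T]

The two sides have different dimensions, so the equation is NOT dimensionally consistent.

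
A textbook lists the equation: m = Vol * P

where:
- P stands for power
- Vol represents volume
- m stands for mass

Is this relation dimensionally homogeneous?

No

P (power) has dimensions [L^2 M T^-3].
Vol (volume) has dimensions [L^3].
m (mass) has dimensions [M].

Left side: [M]
Right side: [L^5 M T^-3]

The two sides have different dimensions, so the equation is NOT dimensionally consistent.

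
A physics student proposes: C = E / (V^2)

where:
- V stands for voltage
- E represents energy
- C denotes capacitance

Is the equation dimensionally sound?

Yes

V (voltage) has dimensions [I^-1 L^2 M T^-3].
E (energy) has dimensions [L^2 M T^-2].
C (capacitance) has dimensions [I^2 L^-2 M^-1 T^4].

Left side: [I^2 L^-2 M^-1 T^4]
Right side: [I^2 L^-2 M^-1 T^4]

Both sides have the same dimensions, so the equation is dimensionally consistent.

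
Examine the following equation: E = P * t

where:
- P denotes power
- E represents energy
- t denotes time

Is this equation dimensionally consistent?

Yes

P (power) has dimensions [L^2 M T^-3].
E (energy) has dimensions [L^2 M T^-2].
t (time) has dimensions [T].

Left side: [L^2 M T^-2]
Right side: [L^2 M T^-2]

Both sides have the same dimensions, so the equation is dimensionally consistent.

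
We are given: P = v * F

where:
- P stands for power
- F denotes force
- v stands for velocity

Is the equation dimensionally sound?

Yes

P (power) has dimensions [L^2 M T^-3].
F (force) has dimensions [L M T^-2].
v (velocity) has dimensions [L T^-1].

Left side: [L^2 M T^-3]
Right side: [L^2 M T^-3]

Both sides have the same dimensions, so the equation is dimensionally consistent.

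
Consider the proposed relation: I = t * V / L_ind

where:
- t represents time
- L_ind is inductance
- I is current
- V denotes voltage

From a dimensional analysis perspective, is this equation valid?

Yes

t (time) has dimensions [T].
L_ind (inductance) has dimensions [I^-2 L^2 M T^-2].
I (current) has dimensions [I].
V (voltage) has dimensions [I^-1 L^2 M T^-3].

Left side: [I]
Right side: [I]

Both sides have the same dimensions, so the equation is dimensionally consistent.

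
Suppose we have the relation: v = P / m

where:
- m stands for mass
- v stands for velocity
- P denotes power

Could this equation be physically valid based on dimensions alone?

No

m (mass) has dimensions [M].
v (velocity) has dimensions [L T^-1].
P (power) has dimensions [L^2 M T^-3].

Left side: [L T^-1]
Right side: [L^2 T^-3]

The two sides have different dimensions, so the equation is NOT dimensionally consistent.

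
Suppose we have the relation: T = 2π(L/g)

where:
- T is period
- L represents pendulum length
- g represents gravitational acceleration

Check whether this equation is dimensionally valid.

No

T (period) has dimensions [T].
L (pendulum length) has dimensions [L].
g (gravitational acceleration) has dimensions [L T^-2].

Left side: [T]
Right side: [T^2]

The two sides have different dimensions, so the equation is NOT dimensionally consistent.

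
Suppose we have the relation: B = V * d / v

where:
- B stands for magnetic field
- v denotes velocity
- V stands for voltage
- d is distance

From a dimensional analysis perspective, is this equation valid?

No

B (magnetic field) has dimensions [I^-1 M T^-2].
v (velocity) has dimensions [L T^-1].
V (voltage) has dimensions [I^-1 L^2 M T^-3].
d (distance) has dimensions [L].

Left side: [I^-1 M T^-2]
Right side: [I^-1 L^2 M T^-2]

The two sides have different dimensions, so the equation is NOT dimensionally consistent.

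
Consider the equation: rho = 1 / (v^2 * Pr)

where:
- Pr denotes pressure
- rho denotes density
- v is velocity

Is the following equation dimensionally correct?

No

Pr (pressure) has dimensions [L^-1 M T^-2].
rho (density) has dimensions [L^-3 M].
v (velocity) has dimensions [L T^-1].

Left side: [L^-3 M]
Right side: [L^-1 M^-1 T^4]

The two sides have different dimensions, so the equation is NOT dimensionally consistent.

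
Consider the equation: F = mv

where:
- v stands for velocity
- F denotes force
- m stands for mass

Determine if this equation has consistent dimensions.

No

v (velocity) has dimensions [L T^-1].
F (force) has dimensions [L M T^-2].
m (mass) has dimensions [M].

Left side: [L M T^-2]
Right side: [L M T^-1]

The two sides have different dimensions, so the equation is NOT dimensionally consistent.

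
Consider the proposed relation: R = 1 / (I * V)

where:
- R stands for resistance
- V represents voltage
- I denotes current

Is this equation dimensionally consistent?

No

R (resistance) has dimensions [I^-2 L^2 M T^-3].
V (voltage) has dimensions [I^-1 L^2 M T^-3].
I (current) has dimensions [I].

Left side: [I^-2 L^2 M T^-3]
Right side: [L^-2 M^-1 T^3]

The two sides have different dimensions, so the equation is NOT dimensionally consistent.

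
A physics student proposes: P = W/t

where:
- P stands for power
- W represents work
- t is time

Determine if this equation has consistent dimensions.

Yes

P (power) has dimensions [L^2 M T^-3].
W (work) has dimensions [L^2 M T^-2].
t (time) has dimensions [T].

Left side: [L^2 M T^-3]
Right side: [L^2 M T^-3]

Both sides have the same dimensions, so the equation is dimensionally consistent.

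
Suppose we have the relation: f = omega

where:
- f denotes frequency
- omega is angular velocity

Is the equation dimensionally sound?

Yes

f (frequency) has dimensions [T^-1].
omega (angular velocity) has dimensions [T^-1].

Left side: [T^-1]
Right side: [T^-1]

Both sides have the same dimensions, so the equation is dimensionally consistent.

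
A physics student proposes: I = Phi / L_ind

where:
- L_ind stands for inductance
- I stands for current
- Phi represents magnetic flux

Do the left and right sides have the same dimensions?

Yes

L_ind (inductance) has dimensions [I^-2 L^2 M T^-2].
I (current) has dimensions [I].
Phi (magnetic flux) has dimensions [I^-1 L^2 M T^-2].

Left side: [I]
Right side: [I]

Both sides have the same dimensions, so the equation is dimensionally consistent.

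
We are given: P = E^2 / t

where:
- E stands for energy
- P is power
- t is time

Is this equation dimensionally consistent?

No

E (energy) has dimensions [L^2 M T^-2].
P (power) has dimensions [L^2 M T^-3].
t (time) has dimensions [T].

Left side: [L^2 M T^-3]
Right side: [L^4 M^2 T^-5]

The two sides have different dimensions, so the equation is NOT dimensionally consistent.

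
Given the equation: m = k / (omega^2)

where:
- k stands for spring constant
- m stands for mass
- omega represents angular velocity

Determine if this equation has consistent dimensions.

Yes

k (spring constant) has dimensions [M T^-2].
m (mass) has dimensions [M].
omega (angular velocity) has dimensions [T^-1].

Left side: [M]
Right side: [M]

Both sides have the same dimensions, so the equation is dimensionally consistent.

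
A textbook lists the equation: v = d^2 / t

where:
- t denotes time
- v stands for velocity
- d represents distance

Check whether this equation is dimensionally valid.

No

t (time) has dimensions [T].
v (velocity) has dimensions [L T^-1].
d (distance) has dimensions [L].

Left side: [L T^-1]
Right side: [L^2 T^-1]

The two sides have different dimensions, so the equation is NOT dimensionally consistent.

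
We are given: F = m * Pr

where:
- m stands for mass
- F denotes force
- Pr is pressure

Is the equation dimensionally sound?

No

m (mass) has dimensions [M].
F (force) has dimensions [L M T^-2].
Pr (pressure) has dimensions [L^-1 M T^-2].

Left side: [L M T^-2]
Right side: [L^-1 M^2 T^-2]

The two sides have different dimensions, so the equation is NOT dimensionally consistent.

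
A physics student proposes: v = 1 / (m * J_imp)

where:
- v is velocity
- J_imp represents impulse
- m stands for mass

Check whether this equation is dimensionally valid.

No

v (velocity) has dimensions [L T^-1].
J_imp (impulse) has dimensions [L M T^-1].
m (mass) has dimensions [M].

Left side: [L T^-1]
Right side: [L^-1 M^-2 T]

The two sides have different dimensions, so the equation is NOT dimensionally consistent.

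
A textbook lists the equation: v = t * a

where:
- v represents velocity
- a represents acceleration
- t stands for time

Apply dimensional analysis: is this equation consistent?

Yes

v (velocity) has dimensions [L T^-1].
a (acceleration) has dimensions [L T^-2].
t (time) has dimensions [T].

Left side: [L T^-1]
Right side: [L T^-1]

Both sides have the same dimensions, so the equation is dimensionally consistent.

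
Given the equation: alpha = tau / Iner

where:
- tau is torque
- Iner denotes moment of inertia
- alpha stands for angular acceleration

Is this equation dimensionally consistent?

Yes

tau (torque) has dimensions [L^2 M T^-2].
Iner (moment of inertia) has dimensions [L^2 M].
alpha (angular acceleration) has dimensions [T^-2].

Left side: [T^-2]
Right side: [T^-2]

Both sides have the same dimensions, so the equation is dimensionally consistent.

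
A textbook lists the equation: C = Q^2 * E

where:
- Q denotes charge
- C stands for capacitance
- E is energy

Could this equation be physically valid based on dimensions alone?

No

Q (charge) has dimensions [I T].
C (capacitance) has dimensions [I^2 L^-2 M^-1 T^4].
E (energy) has dimensions [L^2 M T^-2].

Left side: [I^2 L^-2 M^-1 T^4]
Right side: [I^2 L^2 M]

The two sides have different dimensions, so the equation is NOT dimensionally consistent.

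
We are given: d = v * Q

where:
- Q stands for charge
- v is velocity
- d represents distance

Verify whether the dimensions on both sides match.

No

Q (charge) has dimensions [I T].
v (velocity) has dimensions [L T^-1].
d (distance) has dimensions [L].

Left side: [L]
Right side: [I L]

The two sides have different dimensions, so the equation is NOT dimensionally consistent.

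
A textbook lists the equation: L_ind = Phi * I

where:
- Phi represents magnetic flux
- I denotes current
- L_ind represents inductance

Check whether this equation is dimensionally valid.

No

Phi (magnetic flux) has dimensions [I^-1 L^2 M T^-2].
I (current) has dimensions [I].
L_ind (inductance) has dimensions [I^-2 L^2 M T^-2].

Left side: [I^-2 L^2 M T^-2]
Right side: [L^2 M T^-2]

The two sides have different dimensions, so the equation is NOT dimensionally consistent.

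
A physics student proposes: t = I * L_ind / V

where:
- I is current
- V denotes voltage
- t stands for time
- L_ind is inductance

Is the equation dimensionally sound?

Yes

I (current) has dimensions [I].
V (voltage) has dimensions [I^-1 L^2 M T^-3].
t (time) has dimensions [T].
L_ind (inductance) has dimensions [I^-2 L^2 M T^-2].

Left side: [T]
Right side: [T]

Both sides have the same dimensions, so the equation is dimensionally consistent.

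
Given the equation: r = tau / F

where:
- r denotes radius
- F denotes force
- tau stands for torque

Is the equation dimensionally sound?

Yes

r (radius) has dimensions [L].
F (force) has dimensions [L M T^-2].
tau (torque) has dimensions [L^2 M T^-2].

Left side: [L]
Right side: [L]

Both sides have the same dimensions, so the equation is dimensionally consistent.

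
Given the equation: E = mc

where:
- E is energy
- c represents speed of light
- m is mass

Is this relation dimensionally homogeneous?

No

E (energy) has dimensions [L^2 M T^-2].
c (speed of light) has dimensions [L T^-1].
m (mass) has dimensions [M].

Left side: [L^2 M T^-2]
Right side: [L M T^-1]

The two sides have different dimensions, so the equation is NOT dimensionally consistent.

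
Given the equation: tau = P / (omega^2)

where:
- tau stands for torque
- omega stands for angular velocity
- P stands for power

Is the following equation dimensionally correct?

No

tau (torque) has dimensions [L^2 M T^-2].
omega (angular velocity) has dimensions [T^-1].
P (power) has dimensions [L^2 M T^-3].

Left side: [L^2 M T^-2]
Right side: [L^2 M T^-1]

The two sides have different dimensions, so the equation is NOT dimensionally consistent.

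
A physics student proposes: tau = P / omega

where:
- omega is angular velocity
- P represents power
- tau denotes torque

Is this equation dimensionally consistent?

Yes

omega (angular velocity) has dimensions [T^-1].
P (power) has dimensions [L^2 M T^-3].
tau (torque) has dimensions [L^2 M T^-2].

Left side: [L^2 M T^-2]
Right side: [L^2 M T^-2]

Both sides have the same dimensions, so the equation is dimensionally consistent.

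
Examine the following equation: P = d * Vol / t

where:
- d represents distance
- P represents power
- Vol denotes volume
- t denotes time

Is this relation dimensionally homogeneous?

No

d (distance) has dimensions [L].
P (power) has dimensions [L^2 M T^-3].
Vol (volume) has dimensions [L^3].
t (time) has dimensions [T].

Left side: [L^2 M T^-3]
Right side: [L^4 T^-1]

The two sides have different dimensions, so the equation is NOT dimensionally consistent.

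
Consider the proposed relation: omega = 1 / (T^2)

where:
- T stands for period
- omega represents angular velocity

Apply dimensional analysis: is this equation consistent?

No

T (period) has dimensions [T].
omega (angular velocity) has dimensions [T^-1].

Left side: [T^-1]
Right side: [T^-2]

The two sides have different dimensions, so the equation is NOT dimensionally consistent.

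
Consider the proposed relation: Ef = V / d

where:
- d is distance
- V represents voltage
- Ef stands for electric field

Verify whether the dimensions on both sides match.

Yes

d (distance) has dimensions [L].
V (voltage) has dimensions [I^-1 L^2 M T^-3].
Ef (electric field) has dimensions [I^-1 L M T^-3].

Left side: [I^-1 L M T^-3]
Right side: [I^-1 L M T^-3]

Both sides have the same dimensions, so the equation is dimensionally consistent.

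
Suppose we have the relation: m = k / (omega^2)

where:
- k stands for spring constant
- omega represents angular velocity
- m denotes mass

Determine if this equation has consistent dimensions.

Yes

k (spring constant) has dimensions [M T^-2].
omega (angular velocity) has dimensions [T^-1].
m (mass) has dimensions [M].

Left side: [M]
Right side: [M]

Both sides have the same dimensions, so the equation is dimensionally consistent.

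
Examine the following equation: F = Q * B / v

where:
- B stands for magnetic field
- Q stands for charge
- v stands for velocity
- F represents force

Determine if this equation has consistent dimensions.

No

B (magnetic field) has dimensions [I^-1 M T^-2].
Q (charge) has dimensions [I T].
v (velocity) has dimensions [L T^-1].
F (force) has dimensions [L M T^-2].

Left side: [L M T^-2]
Right side: [L^-1 M]

The two sides have different dimensions, so the equation is NOT dimensionally consistent.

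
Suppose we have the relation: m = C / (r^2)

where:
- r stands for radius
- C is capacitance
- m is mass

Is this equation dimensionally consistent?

No

r (radius) has dimensions [L].
C (capacitance) has dimensions [I^2 L^-2 M^-1 T^4].
m (mass) has dimensions [M].

Left side: [M]
Right side: [I^2 L^-4 M^-1 T^4]

The two sides have different dimensions, so the equation is NOT dimensionally consistent.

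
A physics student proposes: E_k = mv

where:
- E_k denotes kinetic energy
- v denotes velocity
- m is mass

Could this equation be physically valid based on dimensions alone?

No

E_k (kinetic energy) has dimensions [L^2 M T^-2].
v (velocity) has dimensions [L T^-1].
m (mass) has dimensions [M].

Left side: [L^2 M T^-2]
Right side: [L M T^-1]

The two sides have different dimensions, so the equation is NOT dimensionally consistent.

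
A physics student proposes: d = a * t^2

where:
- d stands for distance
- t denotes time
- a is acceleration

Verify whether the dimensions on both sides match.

Yes

d (distance) has dimensions [L].
t (time) has dimensions [T].
a (acceleration) has dimensions [L T^-2].

Left side: [L]
Right side: [L]

Both sides have the same dimensions, so the equation is dimensionally consistent.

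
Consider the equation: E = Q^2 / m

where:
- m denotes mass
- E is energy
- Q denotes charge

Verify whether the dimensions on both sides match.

No

m (mass) has dimensions [M].
E (energy) has dimensions [L^2 M T^-2].
Q (charge) has dimensions [I T].

Left side: [L^2 M T^-2]
Right side: [I^2 M^-1 T^2]

The two sides have different dimensions, so the equation is NOT dimensionally consistent.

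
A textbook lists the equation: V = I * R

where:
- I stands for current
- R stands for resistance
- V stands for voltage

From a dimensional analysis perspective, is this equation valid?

Yes

I (current) has dimensions [I].
R (resistance) has dimensions [I^-2 L^2 M T^-3].
V (voltage) has dimensions [I^-1 L^2 M T^-3].

Left side: [I^-1 L^2 M T^-3]
Right side: [I^-1 L^2 M T^-3]

Both sides have the same dimensions, so the equation is dimensionally consistent.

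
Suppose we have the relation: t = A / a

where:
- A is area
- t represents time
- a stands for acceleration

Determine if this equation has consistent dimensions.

No

A (area) has dimensions [L^2].
t (time) has dimensions [T].
a (acceleration) has dimensions [L T^-2].

Left side: [T]
Right side: [L T^2]

The two sides have different dimensions, so the equation is NOT dimensionally consistent.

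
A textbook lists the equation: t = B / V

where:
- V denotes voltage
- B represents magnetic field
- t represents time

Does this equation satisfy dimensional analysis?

No

V (voltage) has dimensions [I^-1 L^2 M T^-3].
B (magnetic field) has dimensions [I^-1 M T^-2].
t (time) has dimensions [T].

Left side: [T]
Right side: [L^-2 T]

The two sides have different dimensions, so the equation is NOT dimensionally consistent.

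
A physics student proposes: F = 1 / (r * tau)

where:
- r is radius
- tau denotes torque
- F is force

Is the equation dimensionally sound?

No

r (radius) has dimensions [L].
tau (torque) has dimensions [L^2 M T^-2].
F (force) has dimensions [L M T^-2].

Left side: [L M T^-2]
Right side: [L^-3 M^-1 T^2]

The two sides have different dimensions, so the equation is NOT dimensionally consistent.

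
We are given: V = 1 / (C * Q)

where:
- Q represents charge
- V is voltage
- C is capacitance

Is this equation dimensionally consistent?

No

Q (charge) has dimensions [I T].
V (voltage) has dimensions [I^-1 L^2 M T^-3].
C (capacitance) has dimensions [I^2 L^-2 M^-1 T^4].

Left side: [I^-1 L^2 M T^-3]
Right side: [I^-3 L^2 M T^-5]

The two sides have different dimensions, so the equation is NOT dimensionally consistent.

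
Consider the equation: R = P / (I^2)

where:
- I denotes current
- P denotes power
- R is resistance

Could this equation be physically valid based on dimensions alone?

Yes

I (current) has dimensions [I].
P (power) has dimensions [L^2 M T^-3].
R (resistance) has dimensions [I^-2 L^2 M T^-3].

Left side: [I^-2 L^2 M T^-3]
Right side: [I^-2 L^2 M T^-3]

Both sides have the same dimensions, so the equation is dimensionally consistent.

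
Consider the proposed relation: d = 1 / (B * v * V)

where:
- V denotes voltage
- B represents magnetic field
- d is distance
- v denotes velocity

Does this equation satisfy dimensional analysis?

No

V (voltage) has dimensions [I^-1 L^2 M T^-3].
B (magnetic field) has dimensions [I^-1 M T^-2].
d (distance) has dimensions [L].
v (velocity) has dimensions [L T^-1].

Left side: [L]
Right side: [I^2 L^-3 M^-2 T^6]

The two sides have different dimensions, so the equation is NOT dimensionally consistent.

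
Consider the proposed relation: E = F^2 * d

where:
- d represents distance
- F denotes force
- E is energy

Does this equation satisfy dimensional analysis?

No

d (distance) has dimensions [L].
F (force) has dimensions [L M T^-2].
E (energy) has dimensions [L^2 M T^-2].

Left side: [L^2 M T^-2]
Right side: [L^3 M^2 T^-4]

The two sides have different dimensions, so the equation is NOT dimensionally consistent.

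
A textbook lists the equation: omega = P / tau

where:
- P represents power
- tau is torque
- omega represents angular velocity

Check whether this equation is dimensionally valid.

Yes

P (power) has dimensions [L^2 M T^-3].
tau (torque) has dimensions [L^2 M T^-2].
omega (angular velocity) has dimensions [T^-1].

Left side: [T^-1]
Right side: [T^-1]

Both sides have the same dimensions, so the equation is dimensionally consistent.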